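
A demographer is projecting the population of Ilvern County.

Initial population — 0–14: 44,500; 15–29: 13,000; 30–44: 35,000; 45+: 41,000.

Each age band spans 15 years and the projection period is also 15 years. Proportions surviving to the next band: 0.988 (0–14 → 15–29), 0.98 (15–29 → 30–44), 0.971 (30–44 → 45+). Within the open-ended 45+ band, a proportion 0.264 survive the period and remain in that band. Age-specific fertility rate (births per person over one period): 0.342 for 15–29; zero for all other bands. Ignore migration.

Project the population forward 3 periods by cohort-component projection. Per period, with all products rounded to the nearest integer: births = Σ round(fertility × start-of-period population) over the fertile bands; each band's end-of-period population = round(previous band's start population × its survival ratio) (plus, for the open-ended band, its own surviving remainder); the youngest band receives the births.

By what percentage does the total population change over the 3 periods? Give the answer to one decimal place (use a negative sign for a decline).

-48.4

After projecting period 1:
Births: 13000 * 0.342 = 4446
15–29: 44500 * 0.988 = 43966
30–44: 13000 * 0.98 = 12740
45+: 35000 * 0.971 + 41000 * 0.264 = 33985 + 10824 = 44809
→ [4446, 43966, 12740, 44809]
After projecting period 2:
Births: 43966 * 0.342 = 15036
15–29: 4446 * 0.988 = 4393
30–44: 43966 * 0.98 = 43087
45+: 12740 * 0.971 + 44809 * 0.264 = 12371 + 11830 = 24201
→ [15036, 4393, 43087, 24201]
After projecting period 3:
Births: 4393 * 0.342 = 1502
15–29: 15036 * 0.988 = 14856
30–44: 4393 * 0.98 = 4305
45+: 43087 * 0.971 + 24201 * 0.264 = 41837 + 6389 = 48226
→ [1502, 14856, 4305, 48226]
Total: 133500 → 68889; change = -64611; percentage change = -48.4%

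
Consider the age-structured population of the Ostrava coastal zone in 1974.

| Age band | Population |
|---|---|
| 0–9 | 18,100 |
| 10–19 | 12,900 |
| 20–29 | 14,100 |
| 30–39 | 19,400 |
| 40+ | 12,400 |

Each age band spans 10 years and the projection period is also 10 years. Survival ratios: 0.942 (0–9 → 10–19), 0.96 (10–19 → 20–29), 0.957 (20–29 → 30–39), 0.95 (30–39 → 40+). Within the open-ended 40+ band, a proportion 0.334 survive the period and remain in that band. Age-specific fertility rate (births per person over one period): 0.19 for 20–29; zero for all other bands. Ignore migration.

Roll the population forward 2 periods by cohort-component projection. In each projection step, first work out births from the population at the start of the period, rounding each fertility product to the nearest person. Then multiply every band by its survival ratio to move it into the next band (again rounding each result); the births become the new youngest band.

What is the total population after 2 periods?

53454

— Period 1 —
Births: 14100 * 0.19 = 2679
10–19: 18100 * 0.942 = 17050
20–29: 12900 * 0.96 = 12384
30–39: 14100 * 0.957 = 13494
40+: 19400 * 0.95 + 12400 * 0.334 = 18430 + 4142 = 22572
Population now: 0–9=2679, 10–19=17050, 20–29=12384, 30–39=13494, 40+=22572
— Period 2 —
Births: 12384 * 0.19 = 2353
10–19: 2679 * 0.942 = 2524
20–29: 17050 * 0.96 = 16368
30–39: 12384 * 0.957 = 11851
40+: 13494 * 0.95 + 22572 * 0.334 = 12819 + 7539 = 20358
Population now: 0–9=2353, 10–19=2524, 20–29=16368, 30–39=11851, 40+=20358
Total after period 2: 2353 + 2524 + 16368 + 11851 + 20358 = 53454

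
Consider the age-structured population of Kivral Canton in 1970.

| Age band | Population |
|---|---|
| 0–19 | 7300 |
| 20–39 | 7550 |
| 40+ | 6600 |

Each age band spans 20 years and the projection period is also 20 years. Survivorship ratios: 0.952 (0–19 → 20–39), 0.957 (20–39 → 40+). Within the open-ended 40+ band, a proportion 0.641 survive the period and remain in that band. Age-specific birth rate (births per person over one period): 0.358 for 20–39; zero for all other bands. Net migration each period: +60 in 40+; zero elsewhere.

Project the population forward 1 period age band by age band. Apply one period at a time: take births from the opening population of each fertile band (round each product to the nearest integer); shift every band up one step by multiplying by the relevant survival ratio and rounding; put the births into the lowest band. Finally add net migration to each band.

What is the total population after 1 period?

21169

Period 1.
Births: 7550 × 0.358 = 2703
20–39: 7300 × 0.952 = 6950
40+: 7550 × 0.957 + 6600 × 0.641 = 7225 + 4231 = 11456
Net migration: 40+ + 60 → 11516
Giving 2703 / 6950 / 11516.
Total after period 1: 2703 + 6950 + 11516 = 21169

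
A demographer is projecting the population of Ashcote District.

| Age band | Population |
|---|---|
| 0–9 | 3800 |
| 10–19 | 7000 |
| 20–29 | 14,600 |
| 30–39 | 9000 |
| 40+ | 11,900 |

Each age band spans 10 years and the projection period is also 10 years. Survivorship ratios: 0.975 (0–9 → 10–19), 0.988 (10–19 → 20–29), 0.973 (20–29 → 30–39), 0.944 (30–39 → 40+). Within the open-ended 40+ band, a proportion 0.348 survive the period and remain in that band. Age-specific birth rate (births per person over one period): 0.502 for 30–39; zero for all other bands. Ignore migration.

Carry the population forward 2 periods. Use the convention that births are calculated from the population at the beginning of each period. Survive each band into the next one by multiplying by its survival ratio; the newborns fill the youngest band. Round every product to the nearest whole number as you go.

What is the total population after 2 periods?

(Bands numbered youngest = 1 to oldest = 5.)
[period 1]
Births: 9000 × 0.502 = 4518
Band 2: 3800 × 0.975 = 3705
Band 3: 7000 × 0.988 = 6916
Band 4: 14600 × 0.973 = 14206
Band 5: 9000 × 0.944 + 11900 × 0.348 = 8496 + 4141 = 12637
Giving 4518 / 3705 / 6916 / 14206 / 12637.
[period 2]
Births: 14206 × 0.502 = 7131
Band 2: 4518 × 0.975 = 4405
Band 3: 3705 × 0.988 = 3661
Band 4: 6916 × 0.973 = 6729
Band 5: 14206 × 0.944 + 12637 × 0.348 = 13410 + 4398 = 17808
Giving 7131 / 4405 / 3661 / 6729 / 17808.
Total after period 2: 7131 + 4405 + 3661 + 6729 + 17808 = 39734

39734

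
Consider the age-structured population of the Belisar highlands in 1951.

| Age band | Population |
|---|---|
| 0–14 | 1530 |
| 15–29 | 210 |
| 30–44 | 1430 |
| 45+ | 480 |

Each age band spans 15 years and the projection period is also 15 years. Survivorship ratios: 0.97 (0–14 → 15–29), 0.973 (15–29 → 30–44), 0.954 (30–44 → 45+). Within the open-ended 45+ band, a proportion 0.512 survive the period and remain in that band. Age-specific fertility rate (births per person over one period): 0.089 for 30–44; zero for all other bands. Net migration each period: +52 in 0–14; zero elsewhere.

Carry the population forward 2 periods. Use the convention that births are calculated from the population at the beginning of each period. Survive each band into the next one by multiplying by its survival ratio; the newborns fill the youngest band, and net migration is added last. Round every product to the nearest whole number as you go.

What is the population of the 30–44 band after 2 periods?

1444

(Groups numbered youngest = 1 to oldest = 4.)
Period 1:
Births: 1430 * 0.089 = 127
Group 2: 1530 * 0.97 = 1484
Group 3: 210 * 0.973 = 204
Group 4: 1430 * 0.954 + 480 * 0.512 = 1364 + 246 = 1610
Net migration: Group 1 + 52 → 179
End of period: [179, 1484, 204, 1610]
Period 2:
Births: 204 * 0.089 = 18
Group 2: 179 * 0.97 = 174
Group 3: 1484 * 0.973 = 1444
Group 4: 204 * 0.954 + 1610 * 0.512 = 195 + 824 = 1019
Net migration: Group 1 + 52 → 70
End of period: [70, 174, 1444, 1019]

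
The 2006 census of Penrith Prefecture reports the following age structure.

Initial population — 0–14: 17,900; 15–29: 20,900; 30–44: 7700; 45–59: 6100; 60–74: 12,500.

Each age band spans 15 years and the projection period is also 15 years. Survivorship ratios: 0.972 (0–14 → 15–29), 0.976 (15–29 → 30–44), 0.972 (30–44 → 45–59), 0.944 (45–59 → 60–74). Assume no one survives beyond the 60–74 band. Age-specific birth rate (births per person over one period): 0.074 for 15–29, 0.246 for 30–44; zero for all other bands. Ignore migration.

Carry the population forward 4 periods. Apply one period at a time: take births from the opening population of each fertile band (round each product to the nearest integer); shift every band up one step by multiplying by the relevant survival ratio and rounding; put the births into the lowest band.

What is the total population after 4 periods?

30296

Call the bands 1 to 5, youngest first.
[period 1]
Births: 20900 × 0.074 = 1547, 7700 × 0.246 = 1894 → total 3441
Band 2: 17900 × 0.972 = 17399
Band 3: 20900 × 0.976 = 20398
Band 4: 7700 × 0.972 = 7484
Band 5: 6100 × 0.944 = 5758
→ [3441, 17399, 20398, 7484, 5758]
[period 2]
Births: 17399 × 0.074 = 1288, 20398 × 0.246 = 5018 → total 6306
Band 2: 3441 × 0.972 = 3345
Band 3: 17399 × 0.976 = 16981
Band 4: 20398 × 0.972 = 19827
Band 5: 7484 × 0.944 = 7065
→ [6306, 3345, 16981, 19827, 7065]
[period 3]
Births: 3345 × 0.074 = 248, 16981 × 0.246 = 4177 → total 4425
Band 2: 6306 × 0.972 = 6129
Band 3: 3345 × 0.976 = 3265
Band 4: 16981 × 0.972 = 16506
Band 5: 19827 × 0.944 = 18717
→ [4425, 6129, 3265, 16506, 18717]
[period 4]
Births: 6129 × 0.074 = 454, 3265 × 0.246 = 803 → total 1257
Band 2: 4425 × 0.972 = 4301
Band 3: 6129 × 0.976 = 5982
Band 4: 3265 × 0.972 = 3174
Band 5: 16506 × 0.944 = 15582
→ [1257, 4301, 5982, 3174, 15582]
Total after period 4: 1257 + 4301 + 5982 + 3174 + 15582 = 30296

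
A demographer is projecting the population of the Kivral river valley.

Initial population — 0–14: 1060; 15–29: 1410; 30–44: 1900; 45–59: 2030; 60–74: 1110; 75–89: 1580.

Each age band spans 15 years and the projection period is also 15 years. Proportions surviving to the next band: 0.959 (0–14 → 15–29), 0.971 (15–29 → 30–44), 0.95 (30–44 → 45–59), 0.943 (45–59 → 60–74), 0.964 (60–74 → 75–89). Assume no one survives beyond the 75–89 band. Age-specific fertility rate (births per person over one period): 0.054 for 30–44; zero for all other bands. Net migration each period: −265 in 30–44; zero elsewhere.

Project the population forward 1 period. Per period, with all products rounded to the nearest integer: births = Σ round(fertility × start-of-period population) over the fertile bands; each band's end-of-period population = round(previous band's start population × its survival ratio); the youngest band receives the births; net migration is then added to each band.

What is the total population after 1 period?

7013

— Period 1 —
Births: 1900 × 0.054 = 103
15–29: 1060 × 0.959 = 1017
30–44: 1410 × 0.971 = 1369
45–59: 1900 × 0.95 = 1805
60–74: 2030 × 0.943 = 1914
75–89: 1110 × 0.964 = 1070
Net migration: 30–44 − 265 → 1104
→ [103, 1017, 1104, 1805, 1914, 1070]
Total after period 1: 103 + 1017 + 1104 + 1805 + 1914 + 1070 = 7013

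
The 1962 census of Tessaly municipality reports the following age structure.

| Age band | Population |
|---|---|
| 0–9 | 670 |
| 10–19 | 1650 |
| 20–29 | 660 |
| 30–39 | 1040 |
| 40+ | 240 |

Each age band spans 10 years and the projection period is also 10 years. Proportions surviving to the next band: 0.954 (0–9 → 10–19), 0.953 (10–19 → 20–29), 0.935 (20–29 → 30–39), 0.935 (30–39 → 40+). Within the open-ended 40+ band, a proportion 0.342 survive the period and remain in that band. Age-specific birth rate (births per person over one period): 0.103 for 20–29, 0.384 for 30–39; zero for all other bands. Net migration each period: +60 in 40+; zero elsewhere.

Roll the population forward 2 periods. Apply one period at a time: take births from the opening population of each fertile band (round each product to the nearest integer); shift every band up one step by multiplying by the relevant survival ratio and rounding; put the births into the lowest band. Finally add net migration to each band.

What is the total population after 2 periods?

3942

Period 1.
Births: 660 × 0.103 = 68, 1040 × 0.384 = 399 → 467
10–19: 670 × 0.954 = 639
20–29: 1650 × 0.953 = 1572
30–39: 660 × 0.935 = 617
40+: 1040 × 0.935 + 240 × 0.342 = 972 + 82 = 1054
Net migration: 40+ + 60 → 1114
Population now: 0–9=467, 10–19=639, 20–29=1572, 30–39=617, 40+=1114
Period 2.
Births: 1572 × 0.103 = 162, 617 × 0.384 = 237 → 399
10–19: 467 × 0.954 = 446
20–29: 639 × 0.953 = 609
30–39: 1572 × 0.935 = 1470
40+: 617 × 0.935 + 1114 × 0.342 = 577 + 381 = 958
Net migration: 40+ + 60 → 1018
Population now: 0–9=399, 10–19=446, 20–29=609, 30–39=1470, 40+=1018
Total after period 2: 399 + 446 + 609 + 1470 + 1018 = 3942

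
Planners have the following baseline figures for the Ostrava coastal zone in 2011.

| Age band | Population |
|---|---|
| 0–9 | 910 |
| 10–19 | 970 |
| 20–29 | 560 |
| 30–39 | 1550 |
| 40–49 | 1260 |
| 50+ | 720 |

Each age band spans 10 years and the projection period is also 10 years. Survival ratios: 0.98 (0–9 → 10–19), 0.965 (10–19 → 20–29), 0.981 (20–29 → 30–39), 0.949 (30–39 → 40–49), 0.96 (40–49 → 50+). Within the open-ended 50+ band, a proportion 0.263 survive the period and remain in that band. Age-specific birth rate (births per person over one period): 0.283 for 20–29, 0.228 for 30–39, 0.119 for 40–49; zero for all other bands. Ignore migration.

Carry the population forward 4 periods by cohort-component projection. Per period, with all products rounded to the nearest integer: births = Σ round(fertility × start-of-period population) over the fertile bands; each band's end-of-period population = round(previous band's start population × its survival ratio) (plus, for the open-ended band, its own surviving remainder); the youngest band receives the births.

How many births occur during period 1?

661

Numbering the bands 1..6 from youngest to oldest:
— Period 1 —
Births: 560 × 0.283 = 158 ; 1550 × 0.228 = 353 ; 1260 × 0.119 = 150 ⇒ total 661
Band 2: 910 × 0.98 = 892
Band 3: 970 × 0.965 = 936
Band 4: 560 × 0.981 = 549
Band 5: 1550 × 0.949 = 1471
Band 6: 1260 × 0.96 + 720 × 0.263 = 1210 + 189 = 1399
Population now: 0–9=661, 10–19=892, 20–29=936, 30–39=549, 40–49=1471, 50+=1399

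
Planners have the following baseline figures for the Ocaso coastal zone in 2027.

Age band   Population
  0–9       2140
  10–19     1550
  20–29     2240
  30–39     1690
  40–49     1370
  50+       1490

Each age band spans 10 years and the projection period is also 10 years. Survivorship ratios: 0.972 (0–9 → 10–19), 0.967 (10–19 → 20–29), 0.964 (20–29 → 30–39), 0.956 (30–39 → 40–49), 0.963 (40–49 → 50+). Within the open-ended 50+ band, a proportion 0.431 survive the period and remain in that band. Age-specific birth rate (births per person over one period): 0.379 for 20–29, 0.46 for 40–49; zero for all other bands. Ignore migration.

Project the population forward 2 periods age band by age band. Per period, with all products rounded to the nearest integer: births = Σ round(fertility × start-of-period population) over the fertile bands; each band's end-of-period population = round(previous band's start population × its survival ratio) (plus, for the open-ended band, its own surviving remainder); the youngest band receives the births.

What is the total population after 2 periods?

Call the groups 1 to 6, youngest first.
Period 1.
Births: 2240 × 0.379 = 849 ; 1370 × 0.46 = 630 → 1479
Group 2: 2140 × 0.972 = 2080
Group 3: 1550 × 0.967 = 1499
Group 4: 2240 × 0.964 = 2159
Group 5: 1690 × 0.956 = 1616
Group 6: 1370 × 0.963 + 1490 × 0.431 = 1319 + 642 = 1961
→ [1479, 2080, 1499, 2159, 1616, 1961]
Period 2.
Births: 1499 × 0.379 = 568 ; 1616 × 0.46 = 743 → 1311
Group 2: 1479 × 0.972 = 1438
Group 3: 2080 × 0.967 = 2011
Group 4: 1499 × 0.964 = 1445
Group 5: 2159 × 0.956 = 2064
Group 6: 1616 × 0.963 + 1961 × 0.431 = 1556 + 845 = 2401
→ [1311, 1438, 2011, 1445, 2064, 2401]
Total after period 2: 1311 + 1438 + 2011 + 1445 + 2064 + 2401 = 10670

10670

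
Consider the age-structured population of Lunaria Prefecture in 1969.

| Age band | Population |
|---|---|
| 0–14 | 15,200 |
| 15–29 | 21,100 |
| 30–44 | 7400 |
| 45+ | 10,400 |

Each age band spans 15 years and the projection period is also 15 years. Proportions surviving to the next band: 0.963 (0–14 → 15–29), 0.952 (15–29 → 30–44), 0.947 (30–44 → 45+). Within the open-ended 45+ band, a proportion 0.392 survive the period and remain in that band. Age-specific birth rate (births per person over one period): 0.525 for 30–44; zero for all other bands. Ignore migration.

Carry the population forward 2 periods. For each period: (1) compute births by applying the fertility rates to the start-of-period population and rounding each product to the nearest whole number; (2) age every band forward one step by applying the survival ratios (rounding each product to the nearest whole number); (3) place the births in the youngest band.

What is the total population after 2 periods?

51589

After projecting period 1:
Births: 7400 × 0.525 = 3885
15–29: 15200 × 0.963 = 14638
30–44: 21100 × 0.952 = 20087
45+: 7400 × 0.947 + 10400 × 0.392 = 7008 + 4077 = 11085
End of period: [3885, 14638, 20087, 11085]
After projecting period 2:
Births: 20087 × 0.525 = 10546
15–29: 3885 × 0.963 = 3741
30–44: 14638 × 0.952 = 13935
45+: 20087 × 0.947 + 11085 × 0.392 = 19022 + 4345 = 23367
End of period: [10546, 3741, 13935, 23367]
Total after period 2: 10546 + 3741 + 13935 + 23367 = 51589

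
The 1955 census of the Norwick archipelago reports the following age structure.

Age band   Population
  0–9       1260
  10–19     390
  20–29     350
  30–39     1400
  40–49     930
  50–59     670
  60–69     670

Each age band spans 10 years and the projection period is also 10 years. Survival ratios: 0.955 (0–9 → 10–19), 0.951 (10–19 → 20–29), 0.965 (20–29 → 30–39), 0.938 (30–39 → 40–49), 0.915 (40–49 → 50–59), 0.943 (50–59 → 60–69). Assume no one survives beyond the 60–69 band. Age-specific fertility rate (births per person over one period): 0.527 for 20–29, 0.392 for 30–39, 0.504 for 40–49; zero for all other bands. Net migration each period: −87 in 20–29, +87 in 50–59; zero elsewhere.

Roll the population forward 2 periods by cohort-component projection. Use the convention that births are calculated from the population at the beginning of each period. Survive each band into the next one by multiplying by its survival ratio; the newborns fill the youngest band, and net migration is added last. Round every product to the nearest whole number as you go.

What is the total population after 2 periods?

5913

Call the groups 1 to 7, youngest first.
Period 1.
Births: 350 × 0.527 = 184 ; 1400 × 0.392 = 549 ; 930 × 0.504 = 469 → 1202
Group 2: 1260 × 0.955 = 1203
Group 3: 390 × 0.951 = 371
Group 4: 350 × 0.965 = 338
Group 5: 1400 × 0.938 = 1313
Group 6: 930 × 0.915 = 851
Group 7: 670 × 0.943 = 632
Net migration: Group 3 − 87 → 284; Group 6 + 87 → 938
Giving 1202 / 1203 / 284 / 338 / 1313 / 938 / 632.
Period 2.
Births: 284 × 0.527 = 150 ; 338 × 0.392 = 132 ; 1313 × 0.504 = 662 → 944
Group 2: 1202 × 0.955 = 1148
Group 3: 1203 × 0.951 = 1144
Group 4: 284 × 0.965 = 274
Group 5: 338 × 0.938 = 317
Group 6: 1313 × 0.915 = 1201
Group 7: 938 × 0.943 = 885
Net migration: Group 3 − 87 → 1057; Group 6 + 87 → 1288
Giving 944 / 1148 / 1057 / 274 / 317 / 1288 / 885.
Total after period 2: 944 + 1148 + 1057 + 274 + 317 + 1288 + 885 = 5913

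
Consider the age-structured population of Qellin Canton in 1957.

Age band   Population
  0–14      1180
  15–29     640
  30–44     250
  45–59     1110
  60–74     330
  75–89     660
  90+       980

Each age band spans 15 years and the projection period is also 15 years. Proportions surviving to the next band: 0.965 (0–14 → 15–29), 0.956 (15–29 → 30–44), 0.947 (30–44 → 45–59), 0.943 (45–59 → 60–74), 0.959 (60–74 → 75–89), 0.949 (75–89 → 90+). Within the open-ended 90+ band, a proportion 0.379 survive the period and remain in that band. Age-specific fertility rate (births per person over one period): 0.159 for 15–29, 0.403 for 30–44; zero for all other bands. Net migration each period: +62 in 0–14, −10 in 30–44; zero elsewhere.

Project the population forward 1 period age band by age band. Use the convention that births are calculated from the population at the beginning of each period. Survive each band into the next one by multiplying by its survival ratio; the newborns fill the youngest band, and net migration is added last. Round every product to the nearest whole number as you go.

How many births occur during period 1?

(Groups numbered youngest = 1 to oldest = 7.)
After projecting period 1:
Births: 640 × 0.159 = 102 ; 250 × 0.403 = 101 → total 203
Group 2: 1180 × 0.965 = 1139
Group 3: 640 × 0.956 = 612
Group 4: 250 × 0.947 = 237
Group 5: 1110 × 0.943 = 1047
Group 6: 330 × 0.959 = 316
Group 7: 660 × 0.949 + 980 × 0.379 = 626 + 371 = 997
Net migration: Group 1 + 62 → 265; Group 3 − 10 → 602
End of period: [265, 1139, 602, 237, 1047, 316, 997]

203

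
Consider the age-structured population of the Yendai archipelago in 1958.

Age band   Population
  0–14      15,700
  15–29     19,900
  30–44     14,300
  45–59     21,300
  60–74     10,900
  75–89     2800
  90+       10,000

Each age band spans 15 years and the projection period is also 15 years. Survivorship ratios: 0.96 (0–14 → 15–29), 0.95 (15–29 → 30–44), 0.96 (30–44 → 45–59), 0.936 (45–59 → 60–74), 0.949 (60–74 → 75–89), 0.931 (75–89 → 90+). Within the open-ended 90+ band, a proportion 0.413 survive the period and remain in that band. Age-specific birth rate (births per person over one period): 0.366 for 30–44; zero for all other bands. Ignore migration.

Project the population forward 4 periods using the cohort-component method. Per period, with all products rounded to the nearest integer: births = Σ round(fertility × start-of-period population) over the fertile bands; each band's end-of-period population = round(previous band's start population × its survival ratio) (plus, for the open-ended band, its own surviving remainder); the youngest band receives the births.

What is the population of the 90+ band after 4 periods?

20745

(Groups numbered youngest = 1 to oldest = 7.)
After projecting period 1:
Births: 14300 × 0.366 = 5234
Group 2: 15700 × 0.96 = 15072
Group 3: 19900 × 0.95 = 18905
Group 4: 14300 × 0.96 = 13728
Group 5: 21300 × 0.936 = 19937
Group 6: 10900 × 0.949 = 10344
Group 7: 2800 × 0.931 + 10000 × 0.413 = 2607 + 4130 = 6737
→ [5234, 15072, 18905, 13728, 19937, 10344, 6737]
After projecting period 2:
Births: 18905 × 0.366 = 6919
Group 2: 5234 × 0.96 = 5025
Group 3: 15072 × 0.95 = 14318
Group 4: 18905 × 0.96 = 18149
Group 5: 13728 × 0.936 = 12849
Group 6: 19937 × 0.949 = 18920
Group 7: 10344 × 0.931 + 6737 × 0.413 = 9630 + 2782 = 12412
→ [6919, 5025, 14318, 18149, 12849, 18920, 12412]
After projecting period 3:
Births: 14318 × 0.366 = 5240
Group 2: 6919 × 0.96 = 6642
Group 3: 5025 × 0.95 = 4774
Group 4: 14318 × 0.96 = 13745
Group 5: 18149 × 0.936 = 16987
Group 6: 12849 × 0.949 = 12194
Group 7: 18920 × 0.931 + 12412 × 0.413 = 17615 + 5126 = 22741
→ [5240, 6642, 4774, 13745, 16987, 12194, 22741]
After projecting period 4:
Births: 4774 × 0.366 = 1747
Group 2: 5240 × 0.96 = 5030
Group 3: 6642 × 0.95 = 6310
Group 4: 4774 × 0.96 = 4583
Group 5: 13745 × 0.936 = 12865
Group 6: 16987 × 0.949 = 16121
Group 7: 12194 × 0.931 + 22741 × 0.413 = 11353 + 9392 = 20745
→ [1747, 5030, 6310, 4583, 12865, 16121, 20745]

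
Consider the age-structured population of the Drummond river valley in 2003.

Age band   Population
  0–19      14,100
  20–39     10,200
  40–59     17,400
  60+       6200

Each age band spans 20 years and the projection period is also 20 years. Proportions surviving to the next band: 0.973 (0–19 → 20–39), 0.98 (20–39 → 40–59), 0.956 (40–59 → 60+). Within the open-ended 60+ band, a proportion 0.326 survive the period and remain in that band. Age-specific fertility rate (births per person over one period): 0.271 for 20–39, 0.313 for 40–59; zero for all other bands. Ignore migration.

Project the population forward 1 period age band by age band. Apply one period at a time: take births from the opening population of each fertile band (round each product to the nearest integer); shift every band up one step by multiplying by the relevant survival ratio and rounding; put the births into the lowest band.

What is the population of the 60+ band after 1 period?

18655

Period 1.
Births: 10200 × 0.271 = 2764 ; 17400 × 0.313 = 5446 → total 8210
20–39: 14100 × 0.973 = 13719
40–59: 10200 × 0.98 = 9996
60+: 17400 × 0.956 + 6200 × 0.326 = 16634 + 2021 = 18655
→ [8210, 13719, 9996, 18655]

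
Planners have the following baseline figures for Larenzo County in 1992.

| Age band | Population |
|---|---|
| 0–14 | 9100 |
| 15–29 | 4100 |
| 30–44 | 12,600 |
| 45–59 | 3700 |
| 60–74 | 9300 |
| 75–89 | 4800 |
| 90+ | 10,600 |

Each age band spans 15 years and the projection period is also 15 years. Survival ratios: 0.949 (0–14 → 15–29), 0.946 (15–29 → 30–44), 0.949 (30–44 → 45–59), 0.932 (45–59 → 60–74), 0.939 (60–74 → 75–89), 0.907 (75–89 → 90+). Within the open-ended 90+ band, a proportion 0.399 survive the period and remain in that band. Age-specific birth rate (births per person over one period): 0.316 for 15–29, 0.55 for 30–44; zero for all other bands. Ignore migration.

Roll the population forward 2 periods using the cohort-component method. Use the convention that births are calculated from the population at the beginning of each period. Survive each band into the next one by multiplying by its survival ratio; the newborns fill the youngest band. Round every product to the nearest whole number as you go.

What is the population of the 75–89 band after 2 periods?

3238

Numbering the groups 1..7 from youngest to oldest:
Period 1.
Births: 4100 × 0.316 = 1296  |  12600 × 0.55 = 6930 ⇒ total 8226
Group 2: 9100 × 0.949 = 8636
Group 3: 4100 × 0.946 = 3879
Group 4: 12600 × 0.949 = 11957
Group 5: 3700 × 0.932 = 3448
Group 6: 9300 × 0.939 = 8733
Group 7: 4800 × 0.907 + 10600 × 0.399 = 4354 + 4229 = 8583
End of period: [8226, 8636, 3879, 11957, 3448, 8733, 8583]
Period 2.
Births: 8636 × 0.316 = 2729  |  3879 × 0.55 = 2133 ⇒ total 4862
Group 2: 8226 × 0.949 = 7806
Group 3: 8636 × 0.946 = 8170
Group 4: 3879 × 0.949 = 3681
Group 5: 11957 × 0.932 = 11144
Group 6: 3448 × 0.939 = 3238
Group 7: 8733 × 0.907 + 8583 × 0.399 = 7921 + 3425 = 11346
End of period: [4862, 7806, 8170, 3681, 11144, 3238, 11346]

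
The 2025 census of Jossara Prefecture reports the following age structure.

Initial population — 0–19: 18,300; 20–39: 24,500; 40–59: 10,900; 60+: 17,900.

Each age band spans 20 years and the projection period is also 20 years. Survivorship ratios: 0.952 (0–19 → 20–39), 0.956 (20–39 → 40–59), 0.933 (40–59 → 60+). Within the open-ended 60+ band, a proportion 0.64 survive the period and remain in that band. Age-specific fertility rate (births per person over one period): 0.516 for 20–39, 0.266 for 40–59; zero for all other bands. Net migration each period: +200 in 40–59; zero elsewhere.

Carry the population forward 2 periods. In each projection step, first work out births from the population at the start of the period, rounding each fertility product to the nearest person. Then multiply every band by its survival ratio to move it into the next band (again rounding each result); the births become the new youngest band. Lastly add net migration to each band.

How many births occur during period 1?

Let group 1 be 0–19 through group 4 = 60+.
— Period 1 —
Births: 24500 × 0.516 = 12642 ; 10900 × 0.266 = 2899 — total 15541
Group 2: 18300 × 0.952 = 17422
Group 3: 24500 × 0.956 = 23422
Group 4: 10900 × 0.933 + 17900 × 0.64 = 10170 + 11456 = 21626
Net migration: Group 3 + 200 → 23622
End of period: [15541, 17422, 23622, 21626]

15541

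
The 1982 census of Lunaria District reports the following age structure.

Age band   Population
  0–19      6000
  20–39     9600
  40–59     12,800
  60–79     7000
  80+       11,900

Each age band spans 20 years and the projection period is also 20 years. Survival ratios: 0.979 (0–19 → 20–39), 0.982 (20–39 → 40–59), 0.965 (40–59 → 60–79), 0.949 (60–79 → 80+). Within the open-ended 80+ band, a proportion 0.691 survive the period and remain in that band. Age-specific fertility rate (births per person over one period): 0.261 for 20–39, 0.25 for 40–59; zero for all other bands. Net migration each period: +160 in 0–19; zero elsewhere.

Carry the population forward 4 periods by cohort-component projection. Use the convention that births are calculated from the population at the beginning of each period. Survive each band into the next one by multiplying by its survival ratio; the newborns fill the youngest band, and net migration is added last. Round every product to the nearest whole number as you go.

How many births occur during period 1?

5706

(Bands numbered youngest = 1 to oldest = 5.)
— Period 1 —
Births: 9600 × 0.261 = 2506 ; 12800 × 0.25 = 3200 → total 5706
Band 2: 6000 × 0.979 = 5874
Band 3: 9600 × 0.982 = 9427
Band 4: 12800 × 0.965 = 12352
Band 5: 7000 × 0.949 + 11900 × 0.691 = 6643 + 8223 = 14866
Net migration: Band 1 + 160 → 5866
Population now: 0–19=5866, 20–39=5874, 40–59=9427, 60–79=12352, 80+=14866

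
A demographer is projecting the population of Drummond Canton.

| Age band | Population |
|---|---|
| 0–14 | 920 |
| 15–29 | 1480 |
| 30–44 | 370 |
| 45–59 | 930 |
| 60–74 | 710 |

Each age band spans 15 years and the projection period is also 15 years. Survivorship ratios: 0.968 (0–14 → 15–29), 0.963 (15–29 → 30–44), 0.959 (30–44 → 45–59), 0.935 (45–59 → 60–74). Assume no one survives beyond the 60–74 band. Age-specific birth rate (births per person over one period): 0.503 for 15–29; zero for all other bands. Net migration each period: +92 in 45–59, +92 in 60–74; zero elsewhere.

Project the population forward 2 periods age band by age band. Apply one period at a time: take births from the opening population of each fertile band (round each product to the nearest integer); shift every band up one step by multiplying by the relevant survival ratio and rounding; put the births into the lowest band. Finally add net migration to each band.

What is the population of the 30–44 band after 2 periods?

858

After projecting period 1:
Births: 1480 × 0.503 = 744
15–29: 920 × 0.968 = 891
30–44: 1480 × 0.963 = 1425
45–59: 370 × 0.959 = 355
60–74: 930 × 0.935 = 870
Net migration: 45–59 + 92 → 447; 60–74 + 92 → 962
Giving 744 / 891 / 1425 / 447 / 962.
After projecting period 2:
Births: 891 × 0.503 = 448
15–29: 744 × 0.968 = 720
30–44: 891 × 0.963 = 858
45–59: 1425 × 0.959 = 1367
60–74: 447 × 0.935 = 418
Net migration: 45–59 + 92 → 1459; 60–74 + 92 → 510
Giving 448 / 720 / 858 / 1459 / 510.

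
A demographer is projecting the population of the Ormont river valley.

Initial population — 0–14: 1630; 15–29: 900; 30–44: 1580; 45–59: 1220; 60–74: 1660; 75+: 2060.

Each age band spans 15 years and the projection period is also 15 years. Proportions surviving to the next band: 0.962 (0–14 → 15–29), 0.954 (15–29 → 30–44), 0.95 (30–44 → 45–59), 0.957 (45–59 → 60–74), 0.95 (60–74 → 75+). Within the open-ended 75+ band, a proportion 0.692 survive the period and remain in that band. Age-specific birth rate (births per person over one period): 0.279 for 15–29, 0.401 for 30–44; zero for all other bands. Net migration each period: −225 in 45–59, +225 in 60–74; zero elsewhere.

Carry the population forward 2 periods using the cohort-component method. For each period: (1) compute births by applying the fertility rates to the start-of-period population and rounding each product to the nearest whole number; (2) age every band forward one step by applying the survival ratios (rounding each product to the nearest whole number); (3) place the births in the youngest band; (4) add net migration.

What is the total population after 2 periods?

8566

— Period 1 —
Births: 900 * 0.279 = 251, 1580 * 0.401 = 634 → 885
15–29: 1630 * 0.962 = 1568
30–44: 900 * 0.954 = 859
45–59: 1580 * 0.95 = 1501
60–74: 1220 * 0.957 = 1168
75+: 1660 * 0.95 + 2060 * 0.692 = 1577 + 1426 = 3003
Net migration: 45–59 − 225 → 1276; 60–74 + 225 → 1393
Population now: 0–14=885, 15–29=1568, 30–44=859, 45–59=1276, 60–74=1393, 75+=3003
— Period 2 —
Births: 1568 * 0.279 = 437, 859 * 0.401 = 344 → 781
15–29: 885 * 0.962 = 851
30–44: 1568 * 0.954 = 1496
45–59: 859 * 0.95 = 816
60–74: 1276 * 0.957 = 1221
75+: 1393 * 0.95 + 3003 * 0.692 = 1323 + 2078 = 3401
Net migration: 45–59 − 225 → 591; 60–74 + 225 → 1446
Population now: 0–14=781, 15–29=851, 30–44=1496, 45–59=591, 60–74=1446, 75+=3401
Total after period 2: 781 + 851 + 1496 + 591 + 1446 + 3401 = 8566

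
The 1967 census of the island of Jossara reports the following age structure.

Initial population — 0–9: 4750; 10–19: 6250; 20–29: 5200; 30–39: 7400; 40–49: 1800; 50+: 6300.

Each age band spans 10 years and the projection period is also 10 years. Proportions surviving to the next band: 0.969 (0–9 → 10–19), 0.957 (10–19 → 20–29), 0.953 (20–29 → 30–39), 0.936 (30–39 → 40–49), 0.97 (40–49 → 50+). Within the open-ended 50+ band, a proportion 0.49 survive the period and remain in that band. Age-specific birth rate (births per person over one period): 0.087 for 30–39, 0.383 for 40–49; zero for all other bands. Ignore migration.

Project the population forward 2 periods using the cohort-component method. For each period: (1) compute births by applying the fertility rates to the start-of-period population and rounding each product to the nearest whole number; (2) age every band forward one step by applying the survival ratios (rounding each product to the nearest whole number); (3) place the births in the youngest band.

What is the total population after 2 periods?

Numbering the groups 1..6 from youngest to oldest:
After projecting period 1:
Births: 7400 * 0.087 = 644  |  1800 * 0.383 = 689 ⇒ total 1333
Group 2: 4750 * 0.969 = 4603
Group 3: 6250 * 0.957 = 5981
Group 4: 5200 * 0.953 = 4956
Group 5: 7400 * 0.936 = 6926
Group 6: 1800 * 0.97 + 6300 * 0.49 = 1746 + 3087 = 4833
Giving 1333 / 4603 / 5981 / 4956 / 6926 / 4833.
After projecting period 2:
Births: 4956 * 0.087 = 431  |  6926 * 0.383 = 2653 ⇒ total 3084
Group 2: 1333 * 0.969 = 1292
Group 3: 4603 * 0.957 = 4405
Group 4: 5981 * 0.953 = 5700
Group 5: 4956 * 0.936 = 4639
Group 6: 6926 * 0.97 + 4833 * 0.49 = 6718 + 2368 = 9086
Giving 3084 / 1292 / 4405 / 5700 / 4639 / 9086.
Total after period 2: 3084 + 1292 + 4405 + 5700 + 4639 + 9086 = 28206

28206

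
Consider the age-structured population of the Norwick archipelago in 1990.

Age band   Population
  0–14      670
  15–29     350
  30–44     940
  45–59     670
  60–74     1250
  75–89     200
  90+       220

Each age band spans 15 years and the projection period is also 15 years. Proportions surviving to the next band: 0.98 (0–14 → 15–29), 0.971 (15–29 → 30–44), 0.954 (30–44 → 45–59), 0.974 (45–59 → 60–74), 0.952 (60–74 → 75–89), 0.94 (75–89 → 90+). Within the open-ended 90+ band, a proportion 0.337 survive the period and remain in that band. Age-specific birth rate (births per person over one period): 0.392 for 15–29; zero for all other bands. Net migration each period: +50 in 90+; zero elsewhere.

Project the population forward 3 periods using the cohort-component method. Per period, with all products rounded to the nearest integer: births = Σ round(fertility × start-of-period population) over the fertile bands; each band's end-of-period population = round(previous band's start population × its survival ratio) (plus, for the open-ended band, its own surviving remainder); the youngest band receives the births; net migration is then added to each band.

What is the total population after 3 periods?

Numbering the groups 1..7 from youngest to oldest:
Period 1.
Births: 350 × 0.392 = 137
Group 2: 670 × 0.98 = 657
Group 3: 350 × 0.971 = 340
Group 4: 940 × 0.954 = 897
Group 5: 670 × 0.974 = 653
Group 6: 1250 × 0.952 = 1190
Group 7: 200 × 0.94 + 220 × 0.337 = 188 + 74 = 262
Net migration: Group 7 + 50 → 312
Population now: 0–14=137, 15–29=657, 30–44=340, 45–59=897, 60–74=653, 75–89=1190, 90+=312
Period 2.
Births: 657 × 0.392 = 258
Group 2: 137 × 0.98 = 134
Group 3: 657 × 0.971 = 638
Group 4: 340 × 0.954 = 324
Group 5: 897 × 0.974 = 874
Group 6: 653 × 0.952 = 622
Group 7: 1190 × 0.94 + 312 × 0.337 = 1119 + 105 = 1224
Net migration: Group 7 + 50 → 1274
Population now: 0–14=258, 15–29=134, 30–44=638, 45–59=324, 60–74=874, 75–89=622, 90+=1274
Period 3.
Births: 134 × 0.392 = 53
Group 2: 258 × 0.98 = 253
Group 3: 134 × 0.971 = 130
Group 4: 638 × 0.954 = 609
Group 5: 324 × 0.974 = 316
Group 6: 874 × 0.952 = 832
Group 7: 622 × 0.94 + 1274 × 0.337 = 585 + 429 = 1014
Net migration: Group 7 + 50 → 1064
Population now: 0–14=53, 15–29=253, 30–44=130, 45–59=609, 60–74=316, 75–89=832, 90+=1064
Total after period 3: 53 + 253 + 130 + 609 + 316 + 832 + 1064 = 3257

3257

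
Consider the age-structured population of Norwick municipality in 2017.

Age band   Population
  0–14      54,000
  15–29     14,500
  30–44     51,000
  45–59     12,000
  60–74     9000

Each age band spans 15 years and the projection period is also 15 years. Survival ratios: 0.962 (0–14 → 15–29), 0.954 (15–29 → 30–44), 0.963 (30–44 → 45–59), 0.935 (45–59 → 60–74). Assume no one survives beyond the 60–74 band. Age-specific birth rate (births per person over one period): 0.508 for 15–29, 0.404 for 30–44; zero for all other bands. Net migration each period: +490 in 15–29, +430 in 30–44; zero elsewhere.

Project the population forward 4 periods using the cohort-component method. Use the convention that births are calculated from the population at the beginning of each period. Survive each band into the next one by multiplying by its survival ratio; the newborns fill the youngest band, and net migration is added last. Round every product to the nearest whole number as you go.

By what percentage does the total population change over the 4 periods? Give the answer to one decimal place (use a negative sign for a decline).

15.3

Period 1.
Births: 14500 * 0.508 = 7366  |  51000 * 0.404 = 20604 ⇒ total 27970
15–29: 54000 * 0.962 = 51948
30–44: 14500 * 0.954 = 13833
45–59: 51000 * 0.963 = 49113
60–74: 12000 * 0.935 = 11220
Net migration: 15–29 + 490 → 52438; 30–44 + 430 → 14263
→ [27970, 52438, 14263, 49113, 11220]
Period 2.
Births: 52438 * 0.508 = 26639  |  14263 * 0.404 = 5762 ⇒ total 32401
15–29: 27970 * 0.962 = 26907
30–44: 52438 * 0.954 = 50026
45–59: 14263 * 0.963 = 13735
60–74: 49113 * 0.935 = 45921
Net migration: 15–29 + 490 → 27397; 30–44 + 430 → 50456
→ [32401, 27397, 50456, 13735, 45921]
Period 3.
Births: 27397 * 0.508 = 13918  |  50456 * 0.404 = 20384 ⇒ total 34302
15–29: 32401 * 0.962 = 31170
30–44: 27397 * 0.954 = 26137
45–59: 50456 * 0.963 = 48589
60–74: 13735 * 0.935 = 12842
Net migration: 15–29 + 490 → 31660; 30–44 + 430 → 26567
→ [34302, 31660, 26567, 48589, 12842]
Period 4.
Births: 31660 * 0.508 = 16083  |  26567 * 0.404 = 10733 ⇒ total 26816
15–29: 34302 * 0.962 = 32999
30–44: 31660 * 0.954 = 30204
45–59: 26567 * 0.963 = 25584
60–74: 48589 * 0.935 = 45431
Net migration: 15–29 + 490 → 33489; 30–44 + 430 → 30634
→ [26816, 33489, 30634, 25584, 45431]
Total: 140500 → 161954; change = 21454; percentage change = 15.3%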